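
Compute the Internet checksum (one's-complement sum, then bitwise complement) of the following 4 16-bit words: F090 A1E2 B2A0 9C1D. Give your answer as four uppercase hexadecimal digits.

1ECE

One's-complement addition (fold any carry out of bit 15 back into bit 0):
  0xF090 + 0xA1E2 = 0x19272 → wrap carry → 0x9273
  0x9273 + 0xB2A0 = 0x14513 → wrap carry → 0x4514
  0x4514 + 0x9C1D = 0x0E131
One's-complement sum = 0xE131.
Checksum = ~0xE131 & 0xFFFF = 0x1ECE.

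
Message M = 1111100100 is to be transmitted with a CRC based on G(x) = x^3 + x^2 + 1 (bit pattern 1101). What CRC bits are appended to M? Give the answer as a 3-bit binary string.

100

Append 3 zeros: 1111100100000. Divide by 1101 (XOR where the leading bit is 1):
  pos 0: 1111 XOR 1101 = 0010
  pos 2: 1010 XOR 1101 = 0111
  pos 3: 1110 XOR 1101 = 0011
  pos 5: 1110 XOR 1101 = 0011
  pos 7: 1100 XOR 1101 = 0001
Remainder (last 3 bits) = 100. This is the CRC / FCS.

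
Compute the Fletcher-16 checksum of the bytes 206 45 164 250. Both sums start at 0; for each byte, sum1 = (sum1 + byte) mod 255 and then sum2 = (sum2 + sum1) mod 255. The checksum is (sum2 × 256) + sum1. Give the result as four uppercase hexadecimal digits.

Running sums (mod 255):
  after byte 0 (206): sum1=206, sum2=206
  after byte 1 (45): sum1=251, sum2=202
  after byte 2 (164): sum1=160, sum2=107
  after byte 3 (250): sum1=155, sum2=7
Checksum = sum2·256 + sum1 = 7·256 + 155 = 1947 = 0x079B.

079B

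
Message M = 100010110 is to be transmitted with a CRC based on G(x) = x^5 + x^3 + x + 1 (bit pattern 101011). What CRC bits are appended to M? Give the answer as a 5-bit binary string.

10010

Append 5 zeros: 10001011000000. Divide by 101011 (XOR where the leading bit is 1):
  pos 0: 100010 XOR 101011 = 001001
  pos 2: 100111 XOR 101011 = 001100
  pos 4: 110000 XOR 101011 = 011011
  pos 5: 110110 XOR 101011 = 011101
  pos 6: 111010 XOR 101011 = 010001
  pos 7: 100010 XOR 101011 = 001001
Remainder (last 5 bits) = 10010. This is the CRC / FCS.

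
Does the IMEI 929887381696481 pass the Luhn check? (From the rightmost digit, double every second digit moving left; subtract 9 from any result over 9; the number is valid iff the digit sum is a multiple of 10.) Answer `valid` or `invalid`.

From the right, keep odd positions and double even positions (subtract 9 from any doubled value over 9):
  doubled (positions 2,4,...): 7 3 3 7 5 7 4 → sum 36
  kept (positions 1,3,...): 1 4 9 1 3 8 9 9 → sum 44
Total = 80.
80 mod 10 = 0, so the number is valid.

valid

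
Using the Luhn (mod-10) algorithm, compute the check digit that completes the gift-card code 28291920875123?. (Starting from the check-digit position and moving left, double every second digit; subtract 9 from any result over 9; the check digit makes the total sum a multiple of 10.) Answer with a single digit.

0

Partial digits right→left: 3 2 1 5 7 8 0 2 9 1 9 2 8 2
Double every second digit counting from the check-digit position (so the 1st, 3rd, 5th, ... of the partial from the right).
  doubled (with −9 where >9): 6 2 5 0 9 9 7 → sum 38
  kept as-is: 2 5 8 2 1 2 2 → sum 22
Total = 38 + 22 = 60.
Check digit = (10 − (60 mod 10)) mod 10 = 0.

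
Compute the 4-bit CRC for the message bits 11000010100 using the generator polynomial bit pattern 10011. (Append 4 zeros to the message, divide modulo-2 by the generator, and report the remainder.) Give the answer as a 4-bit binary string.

Append 4 zeros: 110000101000000. Divide by 10011 (XOR where the leading bit is 1):
  pos 0: 11000 XOR 10011 = 01011
  pos 1: 10110 XOR 10011 = 00101
  pos 3: 10110 XOR 10011 = 00101
  pos 5: 10110 XOR 10011 = 00101
  pos 7: 10100 XOR 10011 = 00111
  pos 9: 11100 XOR 10011 = 01111
  pos 10: 11110 XOR 10011 = 01101
Remainder (last 4 bits) = 1101. This is the CRC / FCS.

1101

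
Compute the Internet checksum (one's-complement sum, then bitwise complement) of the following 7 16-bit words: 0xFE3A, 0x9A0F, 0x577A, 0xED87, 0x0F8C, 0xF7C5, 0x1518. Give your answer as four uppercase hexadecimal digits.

One's-complement addition (fold any carry out of bit 15 back into bit 0):
  0xFE3A + 0x9A0F = 0x19849 → wrap carry → 0x984A
  0x984A + 0x577A = 0x0EFC4
  0xEFC4 + 0xED87 = 0x1DD4B → wrap carry → 0xDD4C
  0xDD4C + 0x0F8C = 0x0ECD8
  0xECD8 + 0xF7C5 = 0x1E49D → wrap carry → 0xE49E
  0xE49E + 0x1518 = 0x0F9B6
One's-complement sum = 0xF9B6.
Checksum = ~0xF9B6 & 0xFFFF = 0x0649.

0649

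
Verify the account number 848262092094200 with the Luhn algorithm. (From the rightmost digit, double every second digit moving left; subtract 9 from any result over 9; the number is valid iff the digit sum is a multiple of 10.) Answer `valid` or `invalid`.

From the right, keep odd positions and double even positions (subtract 9 from any doubled value over 9):
  doubled (positions 2,4,...): 0 8 0 9 4 4 8 → sum 33
  kept (positions 1,3,...): 0 2 9 2 0 6 8 8 → sum 35
Total = 68.
68 mod 10 = 8, so the number is invalid.

invalid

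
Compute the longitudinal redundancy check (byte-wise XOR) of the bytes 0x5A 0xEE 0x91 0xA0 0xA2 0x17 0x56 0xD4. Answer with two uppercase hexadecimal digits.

B2

XOR the bytes together:
  start with 0x5A
  0x5A ⊕ 0xEE = 0xB4
  0xB4 ⊕ 0x91 = 0x25
  0x25 ⊕ 0xA0 = 0x85
  0x85 ⊕ 0xA2 = 0x27
  0x27 ⊕ 0x17 = 0x30
  0x30 ⊕ 0x56 = 0x66
  0x66 ⊕ 0xD4 = 0xB2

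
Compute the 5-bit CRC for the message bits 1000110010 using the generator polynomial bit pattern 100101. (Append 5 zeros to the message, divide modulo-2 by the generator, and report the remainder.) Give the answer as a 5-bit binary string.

Append 5 zeros: 100011001000000. Divide by 100101 (XOR where the leading bit is 1):
  pos 0: 100011 XOR 100101 = 000110
  pos 3: 110001 XOR 100101 = 010100
  pos 4: 101000 XOR 100101 = 001101
  pos 6: 110100 XOR 100101 = 010001
  pos 7: 100010 XOR 100101 = 000111
Remainder (last 5 bits) = 11100. This is the CRC / FCS.

11100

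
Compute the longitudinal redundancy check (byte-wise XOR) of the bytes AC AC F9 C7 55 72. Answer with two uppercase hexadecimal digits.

XOR the bytes together:
  start with 0xAC
  0xAC ⊕ 0xAC = 0x00
  0x00 ⊕ 0xF9 = 0xF9
  0xF9 ⊕ 0xC7 = 0x3E
  0x3E ⊕ 0x55 = 0x6B
  0x6B ⊕ 0x72 = 0x19

19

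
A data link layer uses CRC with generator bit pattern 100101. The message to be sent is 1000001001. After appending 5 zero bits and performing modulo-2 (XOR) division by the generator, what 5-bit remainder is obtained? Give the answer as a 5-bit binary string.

Append 5 zeros: 100000100100000. Divide by 100101 (XOR where the leading bit is 1):
  pos 0: 100000 XOR 100101 = 000101
  pos 3: 101100 XOR 100101 = 001001
  pos 5: 100110 XOR 100101 = 000011
  pos 9: 110000 XOR 100101 = 010101
Remainder (last 5 bits) = 10101. This is the CRC / FCS.

10101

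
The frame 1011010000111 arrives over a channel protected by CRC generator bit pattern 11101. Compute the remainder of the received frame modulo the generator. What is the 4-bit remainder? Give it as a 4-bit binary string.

1101

Modulo-2 division of 1011010000111 by 11101:
  pos 0: 10110 XOR 11101 = 01011
  pos 1: 10111 XOR 11101 = 01010
  pos 2: 10100 XOR 11101 = 01001
  pos 3: 10010 XOR 11101 = 01111
  pos 4: 11110 XOR 11101 = 00011
  pos 7: 11011 XOR 11101 = 00110
Remainder = 1101 (nonzero — an error is detected).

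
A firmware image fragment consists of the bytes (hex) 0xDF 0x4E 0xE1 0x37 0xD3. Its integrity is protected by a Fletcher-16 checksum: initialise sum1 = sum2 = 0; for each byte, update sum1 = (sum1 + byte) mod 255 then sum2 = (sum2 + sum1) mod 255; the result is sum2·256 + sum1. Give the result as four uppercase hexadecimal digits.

801B

Running sums (mod 255):
  after byte 0 (0xDF): sum1=223, sum2=223
  after byte 1 (0x4E): sum1=46, sum2=14
  after byte 2 (0xE1): sum1=16, sum2=30
  after byte 3 (0x37): sum1=71, sum2=101
  after byte 4 (0xD3): sum1=27, sum2=128
Checksum = sum2·256 + sum1 = 128·256 + 27 = 32795 = 0x801B.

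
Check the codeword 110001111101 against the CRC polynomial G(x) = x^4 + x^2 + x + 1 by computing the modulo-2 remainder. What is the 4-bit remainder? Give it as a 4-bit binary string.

0000

Modulo-2 division of 110001111101 by 10111:
  pos 0: 11000 XOR 10111 = 01111
  pos 1: 11111 XOR 10111 = 01000
  pos 2: 10001 XOR 10111 = 00110
  pos 4: 11011 XOR 10111 = 01100
  pos 5: 11001 XOR 10111 = 01110
  pos 6: 11100 XOR 10111 = 01011
  pos 7: 10111 XOR 10111 = 00000
Remainder = 0000 (zero — the frame passes the CRC check).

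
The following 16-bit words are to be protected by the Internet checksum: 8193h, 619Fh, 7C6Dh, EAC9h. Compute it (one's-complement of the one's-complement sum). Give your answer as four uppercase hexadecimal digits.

B595

One's-complement addition (fold any carry out of bit 15 back into bit 0):
  0x8193 + 0x619F = 0x0E332
  0xE332 + 0x7C6D = 0x15F9F → wrap carry → 0x5FA0
  0x5FA0 + 0xEAC9 = 0x14A69 → wrap carry → 0x4A6A
One's-complement sum = 0x4A6A.
Checksum = ~0x4A6A & 0xFFFF = 0xB595.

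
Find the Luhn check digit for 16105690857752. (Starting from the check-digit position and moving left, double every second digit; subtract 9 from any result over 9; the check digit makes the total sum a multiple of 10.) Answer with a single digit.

Partial digits right→left: 2 5 7 7 5 8 0 9 6 5 0 1 6 1
Double every second digit counting from the check-digit position (so the 1st, 3rd, 5th, ... of the partial from the right).
  doubled (with −9 where >9): 4 5 1 0 3 0 3 → sum 16
  kept as-is: 5 7 8 9 5 1 1 → sum 36
Total = 16 + 36 = 52.
Check digit = (10 − (52 mod 10)) mod 10 = 8.

8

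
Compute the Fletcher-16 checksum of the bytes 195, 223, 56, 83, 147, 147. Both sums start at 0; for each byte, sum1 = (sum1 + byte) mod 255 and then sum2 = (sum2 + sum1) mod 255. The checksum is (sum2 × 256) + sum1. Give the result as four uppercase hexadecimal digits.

Running sums (mod 255):
  after byte 0 (195): sum1=195, sum2=195
  after byte 1 (223): sum1=163, sum2=103
  after byte 2 (56): sum1=219, sum2=67
  after byte 3 (83): sum1=47, sum2=114
  after byte 4 (147): sum1=194, sum2=53
  after byte 5 (147): sum1=86, sum2=139
Checksum = sum2·256 + sum1 = 139·256 + 86 = 35670 = 0x8B56.

8B56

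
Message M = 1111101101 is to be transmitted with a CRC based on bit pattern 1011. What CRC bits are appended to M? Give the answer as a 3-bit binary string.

101

Append 3 zeros: 1111101101000. Divide by 1011 (XOR where the leading bit is 1):
  pos 0: 1111 XOR 1011 = 0100
  pos 1: 1001 XOR 1011 = 0010
  pos 3: 1001 XOR 1011 = 0010
  pos 5: 1010 XOR 1011 = 0001
  pos 8: 1100 XOR 1011 = 0111
  pos 9: 1110 XOR 1011 = 0101
Remainder (last 3 bits) = 101. This is the CRC / FCS.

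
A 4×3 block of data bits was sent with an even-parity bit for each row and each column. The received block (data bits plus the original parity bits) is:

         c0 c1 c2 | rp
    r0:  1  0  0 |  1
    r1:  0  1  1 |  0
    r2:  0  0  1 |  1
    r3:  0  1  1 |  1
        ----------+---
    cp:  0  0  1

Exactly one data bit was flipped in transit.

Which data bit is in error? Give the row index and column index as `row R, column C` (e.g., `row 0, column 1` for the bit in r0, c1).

row 3, column 0

Recompute each row's even parity and compare to rp:
  r0: data parity 1, sent rp 1 → ok
  r1: data parity 0, sent rp 0 → ok
  r2: data parity 1, sent rp 1 → ok
  r3: data parity 0, sent rp 1 → mismatch
Recompute each column's even parity and compare to cp:
  c0: data parity 1, sent cp 0 → mismatch
  c1: data parity 0, sent cp 0 → ok
  c2: data parity 1, sent cp 1 → ok
Exactly one row (r3) and one column (c0) fail → the flipped bit is at their intersection.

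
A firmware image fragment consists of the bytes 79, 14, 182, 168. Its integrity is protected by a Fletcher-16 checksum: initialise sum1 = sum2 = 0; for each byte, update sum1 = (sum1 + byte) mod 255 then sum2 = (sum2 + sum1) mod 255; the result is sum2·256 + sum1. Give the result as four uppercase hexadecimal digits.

Running sums (mod 255):
  after byte 0 (79): sum1=79, sum2=79
  after byte 1 (14): sum1=93, sum2=172
  after byte 2 (182): sum1=20, sum2=192
  after byte 3 (168): sum1=188, sum2=125
Checksum = sum2·256 + sum1 = 125·256 + 188 = 32188 = 0x7DBC.

7DBC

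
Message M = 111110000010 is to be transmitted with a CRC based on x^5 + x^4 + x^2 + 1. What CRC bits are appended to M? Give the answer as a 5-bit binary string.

10111

Append 5 zeros: 11111000001000000. Divide by 110101 (XOR where the leading bit is 1):
  pos 0: 111110 XOR 110101 = 001011
  pos 2: 101100 XOR 110101 = 011001
  pos 3: 110010 XOR 110101 = 000111
  pos 6: 111010 XOR 110101 = 001111
  pos 8: 111100 XOR 110101 = 001001
  pos 10: 100100 XOR 110101 = 010001
  pos 11: 100010 XOR 110101 = 010111
Remainder (last 5 bits) = 10111. This is the CRC / FCS.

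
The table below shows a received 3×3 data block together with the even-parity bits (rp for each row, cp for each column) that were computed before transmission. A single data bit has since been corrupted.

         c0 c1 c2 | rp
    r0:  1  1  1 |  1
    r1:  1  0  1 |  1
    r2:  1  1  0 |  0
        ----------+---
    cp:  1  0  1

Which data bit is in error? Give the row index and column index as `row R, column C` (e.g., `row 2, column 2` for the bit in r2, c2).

row 1, column 2

Recompute each row's even parity and compare to rp:
  r0: data parity 1, sent rp 1 → ok
  r1: data parity 0, sent rp 1 → mismatch
  r2: data parity 0, sent rp 0 → ok
Recompute each column's even parity and compare to cp:
  c0: data parity 1, sent cp 1 → ok
  c1: data parity 0, sent cp 0 → ok
  c2: data parity 0, sent cp 1 → mismatch
Exactly one row (r1) and one column (c2) fail → the flipped bit is at their intersection.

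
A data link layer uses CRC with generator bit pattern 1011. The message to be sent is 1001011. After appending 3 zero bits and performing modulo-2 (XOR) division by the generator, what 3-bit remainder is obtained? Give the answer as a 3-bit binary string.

100

Append 3 zeros: 1001011000. Divide by 1011 (XOR where the leading bit is 1):
  pos 0: 1001 XOR 1011 = 0010
  pos 2: 1001 XOR 1011 = 0010
  pos 4: 1010 XOR 1011 = 0001
Remainder (last 3 bits) = 100. This is the CRC / FCS.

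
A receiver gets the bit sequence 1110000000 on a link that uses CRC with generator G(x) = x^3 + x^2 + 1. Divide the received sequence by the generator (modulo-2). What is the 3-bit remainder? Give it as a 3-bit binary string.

Modulo-2 division of 1110000000 by 1101:
  pos 0: 1110 XOR 1101 = 0011
  pos 2: 1100 XOR 1101 = 0001
  pos 5: 1000 XOR 1101 = 0101
  pos 6: 1010 XOR 1101 = 0111
Remainder = 111 (nonzero — an error is detected).

111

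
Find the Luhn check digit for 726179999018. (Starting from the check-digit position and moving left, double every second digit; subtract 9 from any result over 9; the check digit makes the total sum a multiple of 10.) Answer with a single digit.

0

Partial digits right→left: 8 1 0 9 9 9 9 7 1 6 2 7
Double every second digit counting from the check-digit position (so the 1st, 3rd, 5th, ... of the partial from the right).
  doubled (with −9 where >9): 7 0 9 9 2 4 → sum 31
  kept as-is: 1 9 9 7 6 7 → sum 39
Total = 31 + 39 = 70.
Check digit = (10 − (70 mod 10)) mod 10 = 0.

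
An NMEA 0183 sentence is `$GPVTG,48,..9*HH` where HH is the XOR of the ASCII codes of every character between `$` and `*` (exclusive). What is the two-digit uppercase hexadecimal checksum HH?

XOR the ASCII codes of the payload characters:
  'G' = 0x47 → acc = 0x47
  'P' = 0x50 → acc = 0x17
  'V' = 0x56 → acc = 0x41
  'T' = 0x54 → acc = 0x15
  'G' = 0x47 → acc = 0x52
  ',' = 0x2C → acc = 0x7E
  '4' = 0x34 → acc = 0x4A
  '8' = 0x38 → acc = 0x72
  ',' = 0x2C → acc = 0x5E
  '.' = 0x2E → acc = 0x70
  '.' = 0x2E → acc = 0x5E
  '9' = 0x39 → acc = 0x67
Checksum = 0x67.

67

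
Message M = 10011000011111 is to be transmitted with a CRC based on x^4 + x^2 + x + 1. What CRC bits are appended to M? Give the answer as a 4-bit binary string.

0011

Append 4 zeros: 100110000111110000. Divide by 10111 (XOR where the leading bit is 1):
  pos 0: 10011 XOR 10111 = 00100
  pos 2: 10000 XOR 10111 = 00111
  pos 4: 11100 XOR 10111 = 01011
  pos 5: 10111 XOR 10111 = 00000
  pos 10: 11110 XOR 10111 = 01001
  pos 11: 10010 XOR 10111 = 00101
  pos 13: 10100 XOR 10111 = 00011
Remainder (last 4 bits) = 0011. This is the CRC / FCS.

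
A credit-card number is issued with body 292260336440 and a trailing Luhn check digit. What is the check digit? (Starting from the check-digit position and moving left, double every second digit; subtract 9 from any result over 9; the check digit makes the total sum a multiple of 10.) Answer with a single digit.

Partial digits right→left: 0 4 4 6 3 3 0 6 2 2 9 2
Double every second digit counting from the check-digit position (so the 1st, 3rd, 5th, ... of the partial from the right).
  doubled (with −9 where >9): 0 8 6 0 4 9 → sum 27
  kept as-is: 4 6 3 6 2 2 → sum 23
Total = 27 + 23 = 50.
Check digit = (10 − (50 mod 10)) mod 10 = 0.

0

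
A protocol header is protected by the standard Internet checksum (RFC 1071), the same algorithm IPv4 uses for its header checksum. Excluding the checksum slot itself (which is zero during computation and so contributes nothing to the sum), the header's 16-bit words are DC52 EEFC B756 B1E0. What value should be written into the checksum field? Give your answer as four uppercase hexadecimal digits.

One's-complement addition (fold any carry out of bit 15 back into bit 0):
  0xDC52 + 0xEEFC = 0x1CB4E → wrap carry → 0xCB4F
  0xCB4F + 0xB756 = 0x182A5 → wrap carry → 0x82A6
  0x82A6 + 0xB1E0 = 0x13486 → wrap carry → 0x3487
One's-complement sum = 0x3487.
Checksum = ~0x3487 & 0xFFFF = 0xCB78.

CB78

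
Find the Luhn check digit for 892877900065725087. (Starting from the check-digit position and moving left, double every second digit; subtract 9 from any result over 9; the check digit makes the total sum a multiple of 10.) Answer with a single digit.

7

Partial digits right→left: 7 8 0 5 2 7 5 6 0 0 0 9 7 7 8 2 9 8
Double every second digit counting from the check-digit position (so the 1st, 3rd, 5th, ... of the partial from the right).
  doubled (with −9 where >9): 5 0 4 1 0 0 5 7 9 → sum 31
  kept as-is: 8 5 7 6 0 9 7 2 8 → sum 52
Total = 31 + 52 = 83.
Check digit = (10 − (83 mod 10)) mod 10 = 7.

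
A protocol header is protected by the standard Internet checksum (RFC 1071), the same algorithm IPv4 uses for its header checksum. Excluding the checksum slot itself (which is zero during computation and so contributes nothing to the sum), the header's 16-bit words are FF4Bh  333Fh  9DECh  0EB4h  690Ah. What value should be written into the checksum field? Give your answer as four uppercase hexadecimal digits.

One's-complement addition (fold any carry out of bit 15 back into bit 0):
  0xFF4B + 0x333F = 0x1328A → wrap carry → 0x328B
  0x328B + 0x9DEC = 0x0D077
  0xD077 + 0x0EB4 = 0x0DF2B
  0xDF2B + 0x690A = 0x14835 → wrap carry → 0x4836
One's-complement sum = 0x4836.
Checksum = ~0x4836 & 0xFFFF = 0xB7C9.

B7C9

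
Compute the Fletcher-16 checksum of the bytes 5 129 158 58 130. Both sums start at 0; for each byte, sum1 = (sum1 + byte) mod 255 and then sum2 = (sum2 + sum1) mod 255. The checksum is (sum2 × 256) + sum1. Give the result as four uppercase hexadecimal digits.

Running sums (mod 255):
  after byte 0 (5): sum1=5, sum2=5
  after byte 1 (129): sum1=134, sum2=139
  after byte 2 (158): sum1=37, sum2=176
  after byte 3 (58): sum1=95, sum2=16
  after byte 4 (130): sum1=225, sum2=241
Checksum = sum2·256 + sum1 = 241·256 + 225 = 61921 = 0xF1E1.

F1E1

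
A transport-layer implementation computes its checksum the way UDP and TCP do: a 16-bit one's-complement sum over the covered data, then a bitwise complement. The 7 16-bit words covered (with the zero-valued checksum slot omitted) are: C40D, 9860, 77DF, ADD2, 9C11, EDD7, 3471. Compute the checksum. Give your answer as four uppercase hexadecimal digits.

BF84

One's-complement addition (fold any carry out of bit 15 back into bit 0):
  0xC40D + 0x9860 = 0x15C6D → wrap carry → 0x5C6E
  0x5C6E + 0x77DF = 0x0D44D
  0xD44D + 0xADD2 = 0x1821F → wrap carry → 0x8220
  0x8220 + 0x9C11 = 0x11E31 → wrap carry → 0x1E32
  0x1E32 + 0xEDD7 = 0x10C09 → wrap carry → 0x0C0A
  0x0C0A + 0x3471 = 0x0407B
One's-complement sum = 0x407B.
Checksum = ~0x407B & 0xFFFF = 0xBF84.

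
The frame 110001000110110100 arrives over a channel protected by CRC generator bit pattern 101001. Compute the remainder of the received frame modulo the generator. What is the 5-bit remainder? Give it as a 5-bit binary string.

00000

Modulo-2 division of 110001000110110100 by 101001:
  pos 0: 110001 XOR 101001 = 011000
  pos 1: 110000 XOR 101001 = 011001
  pos 2: 110010 XOR 101001 = 011011
  pos 3: 110110 XOR 101001 = 011111
  pos 4: 111111 XOR 101001 = 010110
  pos 5: 101101 XOR 101001 = 000100
  pos 8: 100011 XOR 101001 = 001010
  pos 10: 101001 XOR 101001 = 000000
Remainder = 00000 (zero — the frame passes the CRC check).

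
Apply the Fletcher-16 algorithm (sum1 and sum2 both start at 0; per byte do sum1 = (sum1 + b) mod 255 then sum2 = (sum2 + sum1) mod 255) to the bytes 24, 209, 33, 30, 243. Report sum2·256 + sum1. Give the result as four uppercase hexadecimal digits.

531D

Running sums (mod 255):
  after byte 0 (24): sum1=24, sum2=24
  after byte 1 (209): sum1=233, sum2=2
  after byte 2 (33): sum1=11, sum2=13
  after byte 3 (30): sum1=41, sum2=54
  after byte 4 (243): sum1=29, sum2=83
Checksum = sum2·256 + sum1 = 83·256 + 29 = 21277 = 0x531D.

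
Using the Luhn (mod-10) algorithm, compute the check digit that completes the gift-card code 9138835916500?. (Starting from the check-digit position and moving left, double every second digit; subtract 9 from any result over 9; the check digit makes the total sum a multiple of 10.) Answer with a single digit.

Partial digits right→left: 0 0 5 6 1 9 5 3 8 8 3 1 9
Double every second digit counting from the check-digit position (so the 1st, 3rd, 5th, ... of the partial from the right).
  doubled (with −9 where >9): 0 1 2 1 7 6 9 → sum 26
  kept as-is: 0 6 9 3 8 1 → sum 27
Total = 26 + 27 = 53.
Check digit = (10 − (53 mod 10)) mod 10 = 7.

7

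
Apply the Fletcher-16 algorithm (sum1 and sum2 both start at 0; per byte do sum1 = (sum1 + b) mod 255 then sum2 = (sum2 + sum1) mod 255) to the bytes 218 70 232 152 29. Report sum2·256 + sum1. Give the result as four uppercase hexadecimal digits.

68BF

Running sums (mod 255):
  after byte 0 (218): sum1=218, sum2=218
  after byte 1 (70): sum1=33, sum2=251
  after byte 2 (232): sum1=10, sum2=6
  after byte 3 (152): sum1=162, sum2=168
  after byte 4 (29): sum1=191, sum2=104
Checksum = sum2·256 + sum1 = 104·256 + 191 = 26815 = 0x68BF.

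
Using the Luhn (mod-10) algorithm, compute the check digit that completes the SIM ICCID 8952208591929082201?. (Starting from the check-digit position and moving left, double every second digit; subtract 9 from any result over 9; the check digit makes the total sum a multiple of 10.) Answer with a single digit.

Partial digits right→left: 1 0 2 2 8 0 9 2 9 1 9 5 8 0 2 2 5 9 8
Double every second digit counting from the check-digit position (so the 1st, 3rd, 5th, ... of the partial from the right).
  doubled (with −9 where >9): 2 4 7 9 9 9 7 4 1 7 → sum 59
  kept as-is: 0 2 0 2 1 5 0 2 9 → sum 21
Total = 59 + 21 = 80.
Check digit = (10 − (80 mod 10)) mod 10 = 0.

0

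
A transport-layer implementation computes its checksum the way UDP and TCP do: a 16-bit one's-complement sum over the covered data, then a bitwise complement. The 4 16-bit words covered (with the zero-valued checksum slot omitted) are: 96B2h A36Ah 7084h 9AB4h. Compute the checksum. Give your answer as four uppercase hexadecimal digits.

One's-complement addition (fold any carry out of bit 15 back into bit 0):
  0x96B2 + 0xA36A = 0x13A1C → wrap carry → 0x3A1D
  0x3A1D + 0x7084 = 0x0AAA1
  0xAAA1 + 0x9AB4 = 0x14555 → wrap carry → 0x4556
One's-complement sum = 0x4556.
Checksum = ~0x4556 & 0xFFFF = 0xBAA9.

BAA9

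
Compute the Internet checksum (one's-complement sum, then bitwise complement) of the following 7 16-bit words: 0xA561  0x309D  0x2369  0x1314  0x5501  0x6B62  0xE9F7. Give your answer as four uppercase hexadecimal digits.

4928

One's-complement addition (fold any carry out of bit 15 back into bit 0):
  0xA561 + 0x309D = 0x0D5FE
  0xD5FE + 0x2369 = 0x0F967
  0xF967 + 0x1314 = 0x10C7B → wrap carry → 0x0C7C
  0x0C7C + 0x5501 = 0x0617D
  0x617D + 0x6B62 = 0x0CCDF
  0xCCDF + 0xE9F7 = 0x1B6D6 → wrap carry → 0xB6D7
One's-complement sum = 0xB6D7.
Checksum = ~0xB6D7 & 0xFFFF = 0x4928.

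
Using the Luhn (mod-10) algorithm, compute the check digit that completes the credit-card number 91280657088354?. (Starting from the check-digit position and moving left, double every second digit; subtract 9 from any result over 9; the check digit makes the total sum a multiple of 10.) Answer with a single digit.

Partial digits right→left: 4 5 3 8 8 0 7 5 6 0 8 2 1 9
Double every second digit counting from the check-digit position (so the 1st, 3rd, 5th, ... of the partial from the right).
  doubled (with −9 where >9): 8 6 7 5 3 7 2 → sum 38
  kept as-is: 5 8 0 5 0 2 9 → sum 29
Total = 38 + 29 = 67.
Check digit = (10 − (67 mod 10)) mod 10 = 3.

3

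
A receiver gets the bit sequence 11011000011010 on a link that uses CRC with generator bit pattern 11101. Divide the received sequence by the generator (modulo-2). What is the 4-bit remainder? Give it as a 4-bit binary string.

0010

Modulo-2 division of 11011000011010 by 11101:
  pos 0: 11011 XOR 11101 = 00110
  pos 2: 11000 XOR 11101 = 00101
  pos 4: 10100 XOR 11101 = 01001
  pos 5: 10011 XOR 11101 = 01110
  pos 6: 11101 XOR 11101 = 00000
Remainder = 0010 (nonzero — an error is detected).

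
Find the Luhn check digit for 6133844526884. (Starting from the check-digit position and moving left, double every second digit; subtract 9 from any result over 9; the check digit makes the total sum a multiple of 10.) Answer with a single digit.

0

Partial digits right→left: 4 8 8 6 2 5 4 4 8 3 3 1 6
Double every second digit counting from the check-digit position (so the 1st, 3rd, 5th, ... of the partial from the right).
  doubled (with −9 where >9): 8 7 4 8 7 6 3 → sum 43
  kept as-is: 8 6 5 4 3 1 → sum 27
Total = 43 + 27 = 70.
Check digit = (10 − (70 mod 10)) mod 10 = 0.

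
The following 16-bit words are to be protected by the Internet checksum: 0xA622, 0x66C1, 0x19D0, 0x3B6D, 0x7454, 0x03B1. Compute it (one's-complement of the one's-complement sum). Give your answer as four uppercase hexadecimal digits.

25D9

One's-complement addition (fold any carry out of bit 15 back into bit 0):
  0xA622 + 0x66C1 = 0x10CE3 → wrap carry → 0x0CE4
  0x0CE4 + 0x19D0 = 0x026B4
  0x26B4 + 0x3B6D = 0x06221
  0x6221 + 0x7454 = 0x0D675
  0xD675 + 0x03B1 = 0x0DA26
One's-complement sum = 0xDA26.
Checksum = ~0xDA26 & 0xFFFF = 0x25D9.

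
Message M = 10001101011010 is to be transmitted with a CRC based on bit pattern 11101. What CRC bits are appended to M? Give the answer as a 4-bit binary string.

1101

Append 4 zeros: 100011010110100000. Divide by 11101 (XOR where the leading bit is 1):
  pos 0: 10001 XOR 11101 = 01100
  pos 1: 11001 XOR 11101 = 00100
  pos 3: 10001 XOR 11101 = 01100
  pos 4: 11000 XOR 11101 = 00101
  pos 6: 10111 XOR 11101 = 01010
  pos 7: 10100 XOR 11101 = 01001
  pos 8: 10011 XOR 11101 = 01110
  pos 9: 11100 XOR 11101 = 00001
  pos 13: 10000 XOR 11101 = 01101
Remainder (last 4 bits) = 1101. This is the CRC / FCS.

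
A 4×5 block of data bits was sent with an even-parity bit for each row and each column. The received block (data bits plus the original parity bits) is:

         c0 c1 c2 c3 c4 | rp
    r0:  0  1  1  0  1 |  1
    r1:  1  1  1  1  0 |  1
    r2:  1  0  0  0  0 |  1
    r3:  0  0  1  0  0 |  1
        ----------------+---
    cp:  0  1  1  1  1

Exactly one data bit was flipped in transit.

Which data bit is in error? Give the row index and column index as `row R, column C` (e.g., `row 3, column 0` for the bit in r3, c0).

row 1, column 1

Recompute each row's even parity and compare to rp:
  r0: data parity 1, sent rp 1 → ok
  r1: data parity 0, sent rp 1 → mismatch
  r2: data parity 1, sent rp 1 → ok
  r3: data parity 1, sent rp 1 → ok
Recompute each column's even parity and compare to cp:
  c0: data parity 0, sent cp 0 → ok
  c1: data parity 0, sent cp 1 → mismatch
  c2: data parity 1, sent cp 1 → ok
  c3: data parity 1, sent cp 1 → ok
  c4: data parity 1, sent cp 1 → ok
Exactly one row (r1) and one column (c1) fail → the flipped bit is at their intersection.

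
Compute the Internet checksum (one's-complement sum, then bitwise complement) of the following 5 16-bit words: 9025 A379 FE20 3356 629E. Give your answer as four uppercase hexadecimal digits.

384B

One's-complement addition (fold any carry out of bit 15 back into bit 0):
  0x9025 + 0xA379 = 0x1339E → wrap carry → 0x339F
  0x339F + 0xFE20 = 0x131BF → wrap carry → 0x31C0
  0x31C0 + 0x3356 = 0x06516
  0x6516 + 0x629E = 0x0C7B4
One's-complement sum = 0xC7B4.
Checksum = ~0xC7B4 & 0xFFFF = 0x384B.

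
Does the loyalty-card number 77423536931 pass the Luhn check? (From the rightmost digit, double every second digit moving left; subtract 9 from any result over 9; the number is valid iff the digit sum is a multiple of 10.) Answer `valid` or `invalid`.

invalid

From the right, keep odd positions and double even positions (subtract 9 from any doubled value over 9):
  doubled (positions 2,4,...): 6 3 1 4 5 → sum 19
  kept (positions 1,3,...): 1 9 3 3 4 7 → sum 27
Total = 46.
46 mod 10 = 6, so the number is invalid.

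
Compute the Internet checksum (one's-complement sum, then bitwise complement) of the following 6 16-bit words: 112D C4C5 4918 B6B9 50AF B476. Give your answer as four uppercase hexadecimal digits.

2515

One's-complement addition (fold any carry out of bit 15 back into bit 0):
  0x112D + 0xC4C5 = 0x0D5F2
  0xD5F2 + 0x4918 = 0x11F0A → wrap carry → 0x1F0B
  0x1F0B + 0xB6B9 = 0x0D5C4
  0xD5C4 + 0x50AF = 0x12673 → wrap carry → 0x2674
  0x2674 + 0xB476 = 0x0DAEA
One's-complement sum = 0xDAEA.
Checksum = ~0xDAEA & 0xFFFF = 0x2515.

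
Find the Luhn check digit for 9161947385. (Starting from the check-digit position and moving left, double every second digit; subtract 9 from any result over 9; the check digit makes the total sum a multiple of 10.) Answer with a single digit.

Partial digits right→left: 5 8 3 7 4 9 1 6 1 9
Double every second digit counting from the check-digit position (so the 1st, 3rd, 5th, ... of the partial from the right).
  doubled (with −9 where >9): 1 6 8 2 2 → sum 19
  kept as-is: 8 7 9 6 9 → sum 39
Total = 19 + 39 = 58.
Check digit = (10 − (58 mod 10)) mod 10 = 2.

2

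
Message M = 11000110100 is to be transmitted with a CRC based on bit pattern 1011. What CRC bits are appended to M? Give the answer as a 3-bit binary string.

Append 3 zeros: 11000110100000. Divide by 1011 (XOR where the leading bit is 1):
  pos 0: 1100 XOR 1011 = 0111
  pos 1: 1110 XOR 1011 = 0101
  pos 2: 1011 XOR 1011 = 0000
  pos 6: 1010 XOR 1011 = 0001
  pos 9: 1000 XOR 1011 = 0011
Remainder (last 3 bits) = 110. This is the CRC / FCS.

110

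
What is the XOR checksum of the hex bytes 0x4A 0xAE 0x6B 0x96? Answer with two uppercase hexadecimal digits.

19

XOR the bytes together:
  start with 0x4A
  0x4A ⊕ 0xAE = 0xE4
  0xE4 ⊕ 0x6B = 0x8F
  0x8F ⊕ 0x96 = 0x19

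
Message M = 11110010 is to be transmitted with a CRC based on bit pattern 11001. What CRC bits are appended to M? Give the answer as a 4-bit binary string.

0111

Append 4 zeros: 111100100000. Divide by 11001 (XOR where the leading bit is 1):
  pos 0: 11110 XOR 11001 = 00111
  pos 2: 11101 XOR 11001 = 00100
  pos 4: 10000 XOR 11001 = 01001
  pos 5: 10010 XOR 11001 = 01011
  pos 6: 10110 XOR 11001 = 01111
  pos 7: 11110 XOR 11001 = 00111
Remainder (last 4 bits) = 0111. This is the CRC / FCS.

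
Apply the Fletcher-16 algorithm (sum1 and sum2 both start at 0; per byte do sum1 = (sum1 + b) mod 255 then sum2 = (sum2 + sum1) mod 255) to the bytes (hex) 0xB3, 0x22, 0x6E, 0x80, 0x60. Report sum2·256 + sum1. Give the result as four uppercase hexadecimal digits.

B725

Running sums (mod 255):
  after byte 0 (0xB3): sum1=179, sum2=179
  after byte 1 (0x22): sum1=213, sum2=137
  after byte 2 (0x6E): sum1=68, sum2=205
  after byte 3 (0x80): sum1=196, sum2=146
  after byte 4 (0x60): sum1=37, sum2=183
Checksum = sum2·256 + sum1 = 183·256 + 37 = 46885 = 0xB725.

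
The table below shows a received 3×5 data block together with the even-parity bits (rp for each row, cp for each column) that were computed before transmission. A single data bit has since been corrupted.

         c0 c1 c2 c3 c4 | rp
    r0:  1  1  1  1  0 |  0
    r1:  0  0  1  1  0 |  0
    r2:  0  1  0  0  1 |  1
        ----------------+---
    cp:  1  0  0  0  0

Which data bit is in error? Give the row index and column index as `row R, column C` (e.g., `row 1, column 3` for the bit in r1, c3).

Recompute each row's even parity and compare to rp:
  r0: data parity 0, sent rp 0 → ok
  r1: data parity 0, sent rp 0 → ok
  r2: data parity 0, sent rp 1 → mismatch
Recompute each column's even parity and compare to cp:
  c0: data parity 1, sent cp 1 → ok
  c1: data parity 0, sent cp 0 → ok
  c2: data parity 0, sent cp 0 → ok
  c3: data parity 0, sent cp 0 → ok
  c4: data parity 1, sent cp 0 → mismatch
Exactly one row (r2) and one column (c4) fail → the flipped bit is at their intersection.

row 2, column 4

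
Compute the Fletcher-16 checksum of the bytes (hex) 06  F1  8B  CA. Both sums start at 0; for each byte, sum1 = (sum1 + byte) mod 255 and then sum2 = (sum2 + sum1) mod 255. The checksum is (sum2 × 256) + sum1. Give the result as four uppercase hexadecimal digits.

CF4E

Running sums (mod 255):
  after byte 0 (06): sum1=6, sum2=6
  after byte 1 (F1): sum1=247, sum2=253
  after byte 2 (8B): sum1=131, sum2=129
  after byte 3 (CA): sum1=78, sum2=207
Checksum = sum2·256 + sum1 = 207·256 + 78 = 53070 = 0xCF4E.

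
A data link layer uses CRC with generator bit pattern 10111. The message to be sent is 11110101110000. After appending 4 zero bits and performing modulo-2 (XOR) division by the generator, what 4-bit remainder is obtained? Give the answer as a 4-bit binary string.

1111

Append 4 zeros: 111101011100000000. Divide by 10111 (XOR where the leading bit is 1):
  pos 0: 11110 XOR 10111 = 01001
  pos 1: 10011 XOR 10111 = 00100
  pos 3: 10001 XOR 10111 = 00110
  pos 5: 11011 XOR 10111 = 01100
  pos 6: 11000 XOR 10111 = 01111
  pos 7: 11110 XOR 10111 = 01001
  pos 8: 10010 XOR 10111 = 00101
  pos 10: 10100 XOR 10111 = 00011
  pos 13: 11000 XOR 10111 = 01111
Remainder (last 4 bits) = 1111. This is the CRC / FCS.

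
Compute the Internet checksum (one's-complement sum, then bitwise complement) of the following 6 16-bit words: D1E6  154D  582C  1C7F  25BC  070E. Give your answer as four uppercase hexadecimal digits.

7756

One's-complement addition (fold any carry out of bit 15 back into bit 0):
  0xD1E6 + 0x154D = 0x0E733
  0xE733 + 0x582C = 0x13F5F → wrap carry → 0x3F60
  0x3F60 + 0x1C7F = 0x05BDF
  0x5BDF + 0x25BC = 0x0819B
  0x819B + 0x070E = 0x088A9
One's-complement sum = 0x88A9.
Checksum = ~0x88A9 & 0xFFFF = 0x7756.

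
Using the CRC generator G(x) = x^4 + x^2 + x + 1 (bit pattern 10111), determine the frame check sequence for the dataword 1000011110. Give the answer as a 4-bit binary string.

1101

Append 4 zeros: 10000111100000. Divide by 10111 (XOR where the leading bit is 1):
  pos 0: 10000 XOR 10111 = 00111
  pos 2: 11111 XOR 10111 = 01000
  pos 3: 10001 XOR 10111 = 00110
  pos 5: 11010 XOR 10111 = 01101
  pos 6: 11010 XOR 10111 = 01101
  pos 7: 11010 XOR 10111 = 01101
  pos 8: 11010 XOR 10111 = 01101
  pos 9: 11010 XOR 10111 = 01101
Remainder (last 4 bits) = 1101. This is the CRC / FCS.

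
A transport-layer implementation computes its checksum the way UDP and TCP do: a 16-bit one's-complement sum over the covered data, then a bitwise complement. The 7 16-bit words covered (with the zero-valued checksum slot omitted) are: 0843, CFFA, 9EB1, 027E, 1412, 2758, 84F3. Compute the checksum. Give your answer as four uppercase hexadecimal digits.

One's-complement addition (fold any carry out of bit 15 back into bit 0):
  0x0843 + 0xCFFA = 0x0D83D
  0xD83D + 0x9EB1 = 0x176EE → wrap carry → 0x76EF
  0x76EF + 0x027E = 0x0796D
  0x796D + 0x1412 = 0x08D7F
  0x8D7F + 0x2758 = 0x0B4D7
  0xB4D7 + 0x84F3 = 0x139CA → wrap carry → 0x39CB
One's-complement sum = 0x39CB.
Checksum = ~0x39CB & 0xFFFF = 0xC634.

C634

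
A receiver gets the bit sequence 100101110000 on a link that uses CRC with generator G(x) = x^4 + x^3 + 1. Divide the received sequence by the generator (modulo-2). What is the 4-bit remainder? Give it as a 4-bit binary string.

1110

Modulo-2 division of 100101110000 by 11001:
  pos 0: 10010 XOR 11001 = 01011
  pos 1: 10111 XOR 11001 = 01110
  pos 2: 11101 XOR 11001 = 00100
  pos 4: 10010 XOR 11001 = 01011
  pos 5: 10110 XOR 11001 = 01111
  pos 6: 11110 XOR 11001 = 00111
Remainder = 1110 (nonzero — an error is detected).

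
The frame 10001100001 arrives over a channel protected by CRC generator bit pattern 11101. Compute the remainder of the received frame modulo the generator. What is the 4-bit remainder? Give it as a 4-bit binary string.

0000

Modulo-2 division of 10001100001 by 11101:
  pos 0: 10001 XOR 11101 = 01100
  pos 1: 11001 XOR 11101 = 00100
  pos 3: 10000 XOR 11101 = 01101
  pos 4: 11010 XOR 11101 = 00111
  pos 6: 11101 XOR 11101 = 00000
Remainder = 0000 (zero — the frame passes the CRC check).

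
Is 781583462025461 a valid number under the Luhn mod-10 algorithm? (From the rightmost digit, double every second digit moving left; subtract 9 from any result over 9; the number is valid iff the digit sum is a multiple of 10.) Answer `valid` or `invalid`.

From the right, keep odd positions and double even positions (subtract 9 from any doubled value over 9):
  doubled (positions 2,4,...): 3 1 0 3 6 1 7 → sum 21
  kept (positions 1,3,...): 1 4 2 2 4 8 1 7 → sum 29
Total = 50.
50 mod 10 = 0, so the number is valid.

valid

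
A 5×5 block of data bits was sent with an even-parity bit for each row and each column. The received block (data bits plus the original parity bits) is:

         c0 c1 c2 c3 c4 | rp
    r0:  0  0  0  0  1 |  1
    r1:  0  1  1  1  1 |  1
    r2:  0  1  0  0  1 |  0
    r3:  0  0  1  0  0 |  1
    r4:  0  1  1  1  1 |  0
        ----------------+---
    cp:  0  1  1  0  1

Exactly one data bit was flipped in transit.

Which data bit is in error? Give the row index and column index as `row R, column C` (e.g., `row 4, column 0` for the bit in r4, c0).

row 1, column 4

Recompute each row's even parity and compare to rp:
  r0: data parity 1, sent rp 1 → ok
  r1: data parity 0, sent rp 1 → mismatch
  r2: data parity 0, sent rp 0 → ok
  r3: data parity 1, sent rp 1 → ok
  r4: data parity 0, sent rp 0 → ok
Recompute each column's even parity and compare to cp:
  c0: data parity 0, sent cp 0 → ok
  c1: data parity 1, sent cp 1 → ok
  c2: data parity 1, sent cp 1 → ok
  c3: data parity 0, sent cp 0 → ok
  c4: data parity 0, sent cp 1 → mismatch
Exactly one row (r1) and one column (c4) fail → the flipped bit is at their intersection.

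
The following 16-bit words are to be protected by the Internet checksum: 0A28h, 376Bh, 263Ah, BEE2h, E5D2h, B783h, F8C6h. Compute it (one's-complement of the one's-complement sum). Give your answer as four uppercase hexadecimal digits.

One's-complement addition (fold any carry out of bit 15 back into bit 0):
  0x0A28 + 0x376B = 0x04193
  0x4193 + 0x263A = 0x067CD
  0x67CD + 0xBEE2 = 0x126AF → wrap carry → 0x26B0
  0x26B0 + 0xE5D2 = 0x10C82 → wrap carry → 0x0C83
  0x0C83 + 0xB783 = 0x0C406
  0xC406 + 0xF8C6 = 0x1BCCC → wrap carry → 0xBCCD
One's-complement sum = 0xBCCD.
Checksum = ~0xBCCD & 0xFFFF = 0x4332.

4332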